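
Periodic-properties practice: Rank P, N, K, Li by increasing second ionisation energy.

Consider each +1 ion: P⁺ still has 4 valence electrons; N⁺ still has 4 valence electrons; K⁺ is the bare [Ar] core; Li⁺ is the bare [He] core.
Breaking into a closed-shell core is much more expensive than removing a leftover valence electron — K and Li have the largest IE_2 here.
Valence configurations: P⁺ [Ne]3s²3p², N⁺ [He]2s²2p².
Approximate IE_2 values (kJ/mol): P 1907, N 2856, K 3052, Li 7298.
Overall IE_2 order: P < N < K < Li.

P, N, K, Li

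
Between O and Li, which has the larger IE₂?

The second ionization energy removes an electron from the +1 ion. For each element: O⁺ still has 5 valence electrons; Li⁺ is the bare [He] core.
Breaking into a closed-shell core is much more expensive than removing a leftover valence electron — Li has the largest IE_2 here.
Approximate IE_2 values (kJ/mol): O 3388, Li 7298.
Overall IE_2 order: O < Li.

Li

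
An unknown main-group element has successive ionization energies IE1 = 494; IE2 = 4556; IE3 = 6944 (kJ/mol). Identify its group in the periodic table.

Look for the largest jump between consecutive ionization energies: IE2/IE1 ≈ 9.2, far larger than any earlier ratio.
That jump marks the point where a core electron is being removed. So the atom has 1 valence electron.
A main-group element with 1 valence electron is in group 1.

Group 1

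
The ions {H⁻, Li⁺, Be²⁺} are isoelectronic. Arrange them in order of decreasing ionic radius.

All of these have 2 electrons, so size is governed by nuclear charge alone: the more protons, the stronger the pull on the same electron cloud, and the smaller the ion.
Nuclear charges: Be²⁺ (Z=4), Li⁺ (Z=3), H⁻ (Z=1).
Largest to smallest: H⁻ > Li⁺ > Be²⁺.

H⁻ > Li⁺ > Be²⁺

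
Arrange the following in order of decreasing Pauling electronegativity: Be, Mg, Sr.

Atoms toward the upper right of the periodic table pull bonding electrons most strongly.
All are in group 2, so electronegativity increases up the group.
So from highest to lowest: Be > Mg > Sr.

Be, Mg, Sr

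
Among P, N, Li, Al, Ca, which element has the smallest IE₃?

Consider each +2 ion: P²⁺ still has 3 valence electrons; N²⁺ still has 3 valence electrons; Li²⁺ is already 1 electron into the core; Al²⁺ still has 1 valence electron; Ca²⁺ is the bare [Ar] core.
Core electrons are held far more tightly than valence electrons, so Ca and Li top the IE_3 order.
Valence configurations: P²⁺ [Ne]3s²3p¹, N²⁺ [He]2s²2p¹, Al²⁺ [Ne]3s¹.
The numbers (kJ/mol): P 2914, N 4578, Li 11815, Al 2745, Ca 4912.
So the third ionization energies run Al < P < N < Ca < Li.

Al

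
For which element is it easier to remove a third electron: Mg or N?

N

IE_3 is the cost of taking one more electron from the +2 cation: Mg²⁺ is the bare [Ne] core; N²⁺ still has 3 valence electrons.
Core electrons are held far more tightly than valence electrons, so Mg tops the IE_3 order.
The numbers (kJ/mol): Mg 7733, N 4578.
So the third ionization energies run N < Mg.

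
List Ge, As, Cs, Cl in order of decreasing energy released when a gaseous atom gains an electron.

Cl > Ge > As > Cs

Adding an electron releases more energy for atoms nearer the top right (short of the noble gases).
These span different periods and groups, so the two trends combine.
As > Cs: relative to Cs, both the across-period and down-group shifts push As's electron affinity up.
Ge > As: this pair runs against the simple trend — see the exception note.
Cl > Ge: both effects reinforce here, so Cl is clearly the higher of the two.
Note the exception: Ge has a higher electron affinity than As, contrary to the simple trend — adding an electron to As's half-filled 4p³ is unfavourable, so Ge (4p²) has the more exothermic EA.
Tabulated electron affinity (kJ/mol): Cl 349, Ge 119, As 78, Cs 46.
So from highest to lowest: Cl > Ge > As > Cs.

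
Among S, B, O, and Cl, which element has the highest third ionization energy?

IE_3 is the cost of taking one more electron from the +2 cation: S²⁺ still has 4 valence electrons; B²⁺ still has 1 valence electron; O²⁺ still has 4 valence electrons; Cl²⁺ still has 5 valence electrons.
All are still removing valence electrons, so compare the +2 ions as you would atoms: IE_3 generally rises across a period (higher Z_eff) and falls down a group (larger shell), subject to the usual subshell exceptions.
Valence configurations: S²⁺ [Ne]3s²3p², B²⁺ [He]2s¹, O²⁺ [He]2s²2p², Cl²⁺ [Ne]3s²3p³.
Tabulated IE_3 (kJ/mol): S 3357, B 3660, O 5300, Cl 3822.
Putting it together, IE_3: S < B < Cl < O.

O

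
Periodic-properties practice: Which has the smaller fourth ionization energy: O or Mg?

O

IE_4 is the cost of taking one more electron from the +3 cation: O³⁺ still has 3 valence electrons; Mg³⁺ is already 1 electron into the core.
Breaking into a closed-shell core is much more expensive than removing a leftover valence electron — Mg has the largest IE_4 here.
Approximate IE_4 values (kJ/mol): O 7469, Mg 10543.
Hence IE_4: O < Mg.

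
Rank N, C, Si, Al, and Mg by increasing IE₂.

The second ionization energy removes an electron from the +1 ion. For each element: N⁺ still has 4 valence electrons; C⁺ still has 3 valence electrons; Si⁺ still has 3 valence electrons; Al⁺ still has 2 valence electrons; Mg⁺ still has 1 valence electron.
All are still removing valence electrons, so compare the +1 ions as you would atoms: IE_2 generally rises across a period (higher Z_eff) and falls down a group (larger shell), subject to the usual subshell exceptions.
Valence configurations: N⁺ [He]2s²2p², C⁺ [He]2s²2p¹, Si⁺ [Ne]3s²3p¹, Al⁺ [Ne]3s², Mg⁺ [Ne]3s¹.
Si⁺ loses a lone 3p electron whereas Al⁺ must break into a filled 3s² pair, so IE_2(Al) > IE_2(Si) even though Si has the higher nuclear charge.
Tabulated IE_2 (kJ/mol): N 2856, C 2353, Si 1577, Al 1817, Mg 1451.
Overall IE_2 order: Mg < Si < Al < C < N.

Mg, Si, Al, C, N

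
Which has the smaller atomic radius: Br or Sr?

Br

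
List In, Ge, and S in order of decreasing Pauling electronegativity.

S, Ge, In

S is in period 3, group 16; Ge is in period 4, group 14; In is in period 5, group 13.
Electronegativity increases across a period and decreases down a group, tracking effective nuclear charge and atomic size.
Neither a single period nor a single group — weigh both effects.
Ge > In: relative to In, both the across-period and down-group shifts push Ge's electronegativity up.
S > Ge: both effects reinforce here, so S is clearly the higher of the two.
Approximate values (Pauling): S 2.58, Ge 2.01, In 1.78.
So from highest to lowest: S > Ge > In.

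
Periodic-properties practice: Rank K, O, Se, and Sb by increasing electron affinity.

O is in period 2, group 16; K is in period 4, group 1; Se is in period 4, group 16; Sb is in period 5, group 15.
Atoms with high Z_eff and room in the valence shell (especially the halogens) have the most exothermic electron affinities.
These span different periods and groups, so the two trends combine.
Sb > K: period and group pull opposite ways; the across-period shift dominates (103 vs 48 kJ/mol).
O > Sb: both effects reinforce here, so O is clearly the higher of the two.
Se > O: this pair runs against the simple trend — see the exception note.
Note the exception: Se has a higher electron affinity than O, contrary to the simple trend — O's compact 2p subshell gives strong electron–electron repulsion on the added electron.
For reference (kJ/mol): O 141, K 48, Se 195, Sb 103.
So from lowest to highest: K < Sb < O < Se.

K, Sb, O, Se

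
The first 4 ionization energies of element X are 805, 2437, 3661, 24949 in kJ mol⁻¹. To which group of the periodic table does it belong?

Group 13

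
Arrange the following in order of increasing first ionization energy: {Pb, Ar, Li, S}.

Removing the outermost electron gets harder across a period and easier down a group.
Neither a single period nor a single group — weigh both effects.
Pb > Li: the two effects oppose for this pair; the across-period effect wins (716 vs 520 kJ/mol).
S > Pb: both effects reinforce here, so S is clearly the higher of the two.
Ar > S: Ar lies to the right of S in period 3, so the across-period effect alone puts Ar higher.
Tabulated first ionization energy (kJ/mol): Li 520, S 1000, Ar 1521, Pb 716.
So from lowest to highest: Li < Pb < S < Ar.

Li < Pb < S < Ar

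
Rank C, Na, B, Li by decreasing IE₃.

Li, Na, C, B

The third ionization energy removes an electron from the +2 ion. For each element: C²⁺ still has 2 valence electrons; Na²⁺ is already 1 electron into the core; B²⁺ still has 1 valence electron; Li²⁺ is already 1 electron into the core.
Pulling an electron out of a noble-gas core costs far more than removing a remaining valence electron, so Na and Li sit at the high end of IE_3.
Valence configurations: C²⁺ [He]2s², B²⁺ [He]2s¹.
The numbers (kJ/mol): C 4620, Na 6910, B 3660, Li 11815.
Overall IE_3 order: B < C < Na < Li.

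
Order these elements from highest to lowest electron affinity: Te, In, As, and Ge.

Te > Ge > As > In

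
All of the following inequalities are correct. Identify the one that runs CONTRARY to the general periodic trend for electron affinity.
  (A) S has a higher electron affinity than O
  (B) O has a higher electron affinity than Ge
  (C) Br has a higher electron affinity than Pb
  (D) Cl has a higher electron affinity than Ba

(A)

The general trend: electron affinity increases across a period and decreases down a group.
(A) S (period 3, group 16) vs O (period 2, group 16): the stated order contradicts the simple trend.
(B) O (period 2, group 16) vs Ge (period 4, group 14): the stated order agrees with the simple trend.
(C) Br (period 4, group 17) vs Pb (period 6, group 14): the stated order agrees with the simple trend.
(D) Cl (period 3, group 17) vs Ba (period 6, group 2): the stated order agrees with the simple trend.
The exception is (A): the compact 2p subshell of O repels the added electron more than S's larger 3p does.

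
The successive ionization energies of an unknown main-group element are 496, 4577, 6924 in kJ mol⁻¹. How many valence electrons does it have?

1

Look for the largest jump between consecutive ionization energies: IE2/IE1 ≈ 9.2, far larger than any earlier ratio.
That jump marks the point where a core electron is being removed. So the atom has 1 valence electron.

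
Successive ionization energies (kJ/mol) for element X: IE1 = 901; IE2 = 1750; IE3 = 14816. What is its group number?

Group 2

Look for the largest jump between consecutive ionization energies: IE3/IE2 ≈ 8.5, far larger than any earlier ratio.
That jump marks the point where a core electron is being removed. So the atom has 2 valence electrons.
A main-group element with 2 valence electrons is in group 2.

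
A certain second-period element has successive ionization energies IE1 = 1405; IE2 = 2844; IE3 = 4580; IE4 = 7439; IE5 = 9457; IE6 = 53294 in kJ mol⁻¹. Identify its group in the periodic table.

Look for the largest jump between consecutive ionization energies: IE6/IE5 ≈ 5.6, far larger than any earlier ratio.
That jump marks the point where a core electron is being removed. So the atom has 5 valence electrons.
A main-group element with 5 valence electrons is in group 15.

Group 15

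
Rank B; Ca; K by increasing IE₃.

Consider each +2 ion: B²⁺ still has 1 valence electron; Ca²⁺ is the bare [Ar] core; K²⁺ is already 1 electron into the core.
Pulling an electron out of a noble-gas core costs far more than removing a remaining valence electron, so K and Ca sit at the high end of IE_3.
Tabulated IE_3 (kJ/mol): B 3660, Ca 4912, K 4420.
Hence IE_3: B < K < Ca.

B < K < Ca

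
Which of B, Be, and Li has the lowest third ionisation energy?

IE_3 is the cost of taking one more electron from the +2 cation: B²⁺ still has 1 valence electron; Be²⁺ is the bare [He] core; Li²⁺ is already 1 electron into the core.
Breaking into a closed-shell core is much more expensive than removing a leftover valence electron — Li and Be have the largest IE_3 here.
The numbers (kJ/mol): B 3660, Be 14849, Li 11815.
So the third ionization energies run B < Li < Be.

B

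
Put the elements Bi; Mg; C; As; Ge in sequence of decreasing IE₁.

C is in period 2, group 14; Mg is in period 3, group 2; Ge is in period 4, group 14; As is in period 4, group 15; Bi is in period 6, group 15.
IE₁ increases left→right with effective nuclear charge and decreases top→bottom as the valence shell moves farther out.
These span different periods and groups, so the two trends combine.
Mg > Bi: period and group pull opposite ways; the down-group shift dominates (738 vs 703 kJ/mol).
Ge > Mg: the two effects oppose for this pair; the across-period effect wins (762 vs 738 kJ/mol).
As > Ge: As lies to the right of Ge in period 4, so the across-period effect alone puts As higher.
C > As: period and group pull opposite ways; the down-group shift dominates (1086 vs 947 kJ/mol).
Approximate values (kJ/mol): C 1086, Mg 738, Ge 762, As 947, Bi 703.
So from highest to lowest: C > As > Ge > Mg > Bi.

C > As > Ge > Mg > Bi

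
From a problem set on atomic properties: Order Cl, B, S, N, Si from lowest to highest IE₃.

Si < S < B < Cl < N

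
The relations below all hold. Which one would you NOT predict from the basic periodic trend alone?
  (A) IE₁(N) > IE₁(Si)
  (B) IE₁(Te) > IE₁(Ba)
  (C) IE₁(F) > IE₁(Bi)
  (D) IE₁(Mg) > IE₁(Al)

(D)

The general trend: first ionisation energy increases across a period and decreases down a group.
(A) N (period 2, group 15) vs Si (period 3, group 14): the stated order agrees with the simple trend.
(B) Te (period 5, group 16) vs Ba (period 6, group 2): the stated order agrees with the simple trend.
(C) F (period 2, group 17) vs Bi (period 6, group 15): the stated order agrees with the simple trend.
(D) Mg (period 3, group 2) vs Al (period 3, group 13): the stated order contradicts the simple trend.
The exception is (D): Al's single 3p electron is easier to remove than one from Mg's filled 3s².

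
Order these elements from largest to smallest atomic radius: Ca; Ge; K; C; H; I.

K > Ca > I > Ge > C > H

Atomic radius shrinks across a period as nuclear charge pulls the same shell inward, and grows down a group as new shells are added.
Neither a single period nor a single group — weigh both effects.
C > H: period and group pull opposite ways; the down-group shift dominates (75 vs 32 pm).
Ge > C: they share group 14; the group trend gives Ge the larger value.
I > Ge: the two effects oppose for this pair; the down-group effect wins (133 vs 121 pm).
Ca > I: period and group pull opposite ways; the across-period shift dominates (171 vs 133 pm).
K > Ca: K lies to the left of Ca in period 4, so the across-period effect alone puts K larger.
For reference (pm): H 32, C 75, K 196, Ca 171, Ge 121, I 133.
So from largest to smallest: K > Ca > I > Ge > C > H.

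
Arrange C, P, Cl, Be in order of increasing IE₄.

The fourth ionization energy removes an electron from the +3 ion. For each element: C³⁺ still has 1 valence electron; P³⁺ still has 2 valence electrons; Cl³⁺ still has 4 valence electrons; Be³⁺ is already 1 electron into the core.
Pulling an electron out of a noble-gas core costs far more than removing a remaining valence electron, so Be sits at the high end of IE_4.
Valence configurations: C³⁺ [He]2s¹, P³⁺ [Ne]3s², Cl³⁺ [Ne]3s²3p².
Tabulated IE_4 (kJ/mol): C 6223, P 4964, Cl 5159, Be 21007.
Putting it together, IE_4: P < Cl < C < Be.

P < Cl < C < Be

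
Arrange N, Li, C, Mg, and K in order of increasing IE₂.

Mg < C < N < K < Li

The second ionization energy removes an electron from the +1 ion. For each element: N⁺ still has 4 valence electrons; Li⁺ is the bare [He] core; C⁺ still has 3 valence electrons; Mg⁺ still has 1 valence electron; K⁺ is the bare [Ar] core.
Pulling an electron out of a noble-gas core costs far more than removing a remaining valence electron, so K and Li sit at the high end of IE_2.
Valence configurations: N⁺ [He]2s²2p², C⁺ [He]2s²2p¹, Mg⁺ [Ne]3s¹.
Approximate IE_2 values (kJ/mol): N 2856, Li 7298, C 2353, Mg 1451, K 3052.
Overall IE_2 order: Mg < C < N < K < Li.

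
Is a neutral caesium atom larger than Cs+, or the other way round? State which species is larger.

Forming Cs+ removes 1 electron from Cs. Fewer electrons for the same nuclear charge means less shielding and a higher Z_eff on the remaining electrons, and for main-group metals the entire outer shell is lost.
A cation is smaller than its parent atom: Cs+ < Cs.

Cs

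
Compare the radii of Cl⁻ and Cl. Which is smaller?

Cl

Forming Cl⁻ adds 1 electron to Cl. More electron–electron repulsion in the same shell, with unchanged nuclear charge, lets the cloud expand.
An anion is larger than its parent atom: Cl⁻ > Cl.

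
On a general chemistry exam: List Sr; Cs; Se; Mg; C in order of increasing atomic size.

C, Se, Mg, Sr, Cs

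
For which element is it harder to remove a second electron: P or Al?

P

After 1 electron has been removed, what remains? P⁺ still has 4 valence electrons; Al⁺ still has 2 valence electrons.
All are still removing valence electrons, so compare the +1 ions as you would atoms: IE_2 generally rises across a period (higher Z_eff) and falls down a group (larger shell), subject to the usual subshell exceptions.
Valence configurations: P⁺ [Ne]3s²3p², Al⁺ [Ne]3s².
Tabulated IE_2 (kJ/mol): P 1907, Al 1817.
Hence IE_2: Al < P.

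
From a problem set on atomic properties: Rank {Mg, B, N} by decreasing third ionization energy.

Mg > N > B

The third ionization energy removes an electron from the +2 ion. For each element: Mg²⁺ is the bare [Ne] core; B²⁺ still has 1 valence electron; N²⁺ still has 3 valence electrons.
Core electrons are held far more tightly than valence electrons, so Mg tops the IE_3 order.
Valence configurations: B²⁺ [He]2s¹, N²⁺ [He]2s²2p¹.
The numbers (kJ/mol): Mg 7733, B 3660, N 4578.
Overall IE_3 order: B < N < Mg.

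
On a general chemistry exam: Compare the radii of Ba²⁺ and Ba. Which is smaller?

Forming Ba²⁺ removes 2 electrons from Ba. Fewer electrons for the same nuclear charge means less shielding and a higher Z_eff on the remaining electrons, and for main-group metals the entire outer shell is lost.
A cation is smaller than its parent atom: Ba²⁺ < Ba.

Ba²⁺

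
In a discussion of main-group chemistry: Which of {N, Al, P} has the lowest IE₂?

Al

IE_2 is the cost of taking one more electron from the +1 cation: N⁺ still has 4 valence electrons; Al⁺ still has 2 valence electrons; P⁺ still has 4 valence electrons.
All are still removing valence electrons, so compare the +1 ions as you would atoms: IE_2 generally rises across a period (higher Z_eff) and falls down a group (larger shell), subject to the usual subshell exceptions.
Valence configurations: N⁺ [He]2s²2p², Al⁺ [Ne]3s², P⁺ [Ne]3s²3p².
The numbers (kJ/mol): N 2856, Al 1817, P 1907.
Overall IE_2 order: Al < P < N.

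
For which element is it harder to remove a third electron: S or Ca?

After 2 electrons have been removed, what remains? S²⁺ still has 4 valence electrons; Ca²⁺ is the bare [Ar] core.
Pulling an electron out of a noble-gas core costs far more than removing a remaining valence electron, so Ca sits at the high end of IE_3.
The numbers (kJ/mol): S 3357, Ca 4912.
Putting it together, IE_3: S < Ca.

Ca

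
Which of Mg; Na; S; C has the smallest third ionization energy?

S

The third ionization energy removes an electron from the +2 ion. For each element: Mg²⁺ is the bare [Ne] core; Na²⁺ is already 1 electron into the core; S²⁺ still has 4 valence electrons; C²⁺ still has 2 valence electrons.
Breaking into a closed-shell core is much more expensive than removing a leftover valence electron — Na and Mg have the largest IE_3 here.
Valence configurations: S²⁺ [Ne]3s²3p², C²⁺ [He]2s².
Approximate IE_3 values (kJ/mol): Mg 7733, Na 6910, S 3357, C 4620.
So the third ionization energies run S < C < Na < Mg.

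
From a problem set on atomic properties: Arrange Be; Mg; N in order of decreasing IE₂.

The second ionization energy removes an electron from the +1 ion. For each element: Be⁺ still has 1 valence electron; Mg⁺ still has 1 valence electron; N⁺ still has 4 valence electrons.
All are still removing valence electrons, so compare the +1 ions as you would atoms: IE_2 generally rises across a period (higher Z_eff) and falls down a group (larger shell), subject to the usual subshell exceptions.
Valence configurations: Be⁺ [He]2s¹, Mg⁺ [Ne]3s¹, N⁺ [He]2s²2p².
Tabulated IE_2 (kJ/mol): Be 1757, Mg 1451, N 2856.
Putting it together, IE_2: Mg < Be < N.

N, Be, Mg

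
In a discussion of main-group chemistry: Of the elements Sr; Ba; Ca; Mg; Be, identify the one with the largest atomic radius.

Be is in period 2, group 2; Mg is in period 3, group 2; Ca is in period 4, group 2; Sr is in period 5, group 2; Ba is in period 6, group 2.
Radius decreases left→right (rising Z_eff, same n) and increases top→bottom (higher n).
All are in group 2, so atomic radius increases down the group.
The largest atomic radius among these belongs to Ba.

Ba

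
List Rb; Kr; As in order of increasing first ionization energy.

As is in period 4, group 15; Kr is in period 4, group 18; Rb is in period 5, group 1.
IE₁ increases left→right with effective nuclear charge and decreases top→bottom as the valence shell moves farther out.
Neither a single period nor a single group — weigh both effects.
As > Rb: relative to Rb, both the across-period and down-group shifts push As's first ionization energy up.
Kr > As: Kr lies to the right of As in period 4, so the across-period effect alone puts Kr higher.
Tabulated first ionization energy (kJ/mol): As 947, Kr 1351, Rb 403.
So from lowest to highest: Rb < As < Kr.

Rb, As, Kr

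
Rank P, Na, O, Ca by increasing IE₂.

After 1 electron has been removed, what remains? P⁺ still has 4 valence electrons; Na⁺ is the bare [Ne] core; O⁺ still has 5 valence electrons; Ca⁺ still has 1 valence electron.
Breaking into a closed-shell core is much more expensive than removing a leftover valence electron — Na has the largest IE_2 here.
Valence configurations: P⁺ [Ne]3s²3p², O⁺ [He]2s²2p³, Ca⁺ [Ar]4s¹.
Approximate IE_2 values (kJ/mol): P 1907, Na 4562, O 3388, Ca 1145.
Hence IE_2: Ca < P < O < Na.

Ca < P < O < Na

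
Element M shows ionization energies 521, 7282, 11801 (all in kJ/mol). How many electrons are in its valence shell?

Look for the largest jump between consecutive ionization energies: IE2/IE1 ≈ 14.0, far larger than any earlier ratio.
That jump marks the point where a core electron is being removed. So the atom has 1 valence electron.

1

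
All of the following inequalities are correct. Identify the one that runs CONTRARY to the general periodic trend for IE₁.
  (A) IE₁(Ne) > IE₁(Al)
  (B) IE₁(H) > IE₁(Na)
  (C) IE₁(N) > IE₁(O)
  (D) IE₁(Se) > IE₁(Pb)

The general trend: IE₁ increases across a period and decreases down a group.
(A) Ne (period 2, group 18) vs Al (period 3, group 13): the stated order agrees with the simple trend.
(B) H (period 1, group 1) vs Na (period 3, group 1): the stated order agrees with the simple trend.
(C) N (period 2, group 15) vs O (period 2, group 16): the stated order contradicts the simple trend.
(D) Se (period 4, group 16) vs Pb (period 6, group 14): the stated order agrees with the simple trend.
The exception is (C): pairing an electron in O's 2p⁴ costs repulsion energy, so O ionizes more easily than half-filled N (2p³).

(C)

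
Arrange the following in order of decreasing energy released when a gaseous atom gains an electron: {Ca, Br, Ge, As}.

Br, Ge, As, Ca

Ca is in period 4, group 2; Ge is in period 4, group 14; As is in period 4, group 15; Br is in period 4, group 17.
Electron affinity generally becomes more exothermic across a period toward the halogens and less exothermic down a group.
All lie in period 4; the across-period trend (electron affinity increases left to right) applies, with the exception below.
Note the exception: Ge has a higher electron affinity than As, contrary to the simple trend — adding an electron to As's half-filled 4p³ is unfavourable, so Ge (4p²) has the more exothermic EA.
Approximate values (kJ/mol): Ca 2, Ge 119, As 78, Br 325.
So from highest to lowest: Br > Ge > As > Ca.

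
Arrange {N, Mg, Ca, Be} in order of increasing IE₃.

N < Ca < Mg < Be

Consider each +2 ion: N²⁺ still has 3 valence electrons; Mg²⁺ is the bare [Ne] core; Ca²⁺ is the bare [Ar] core; Be²⁺ is the bare [He] core.
Core electrons are held far more tightly than valence electrons, so Ca, Mg and Be top the IE_3 order.
Approximate IE_3 values (kJ/mol): N 4578, Mg 7733, Ca 4912, Be 14849.
Overall IE_3 order: N < Ca < Mg < Be.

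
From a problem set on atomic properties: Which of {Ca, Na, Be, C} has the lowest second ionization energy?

Ca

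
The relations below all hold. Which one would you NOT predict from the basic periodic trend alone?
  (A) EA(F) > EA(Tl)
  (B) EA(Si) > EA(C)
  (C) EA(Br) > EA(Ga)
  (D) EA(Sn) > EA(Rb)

The general trend: electron affinity increases across a period and decreases down a group.
(A) F (period 2, group 17) vs Tl (period 6, group 13): the stated order agrees with the simple trend.
(B) Si (period 3, group 14) vs C (period 2, group 14): the stated order contradicts the simple trend.
(C) Br (period 4, group 17) vs Ga (period 4, group 13): the stated order agrees with the simple trend.
(D) Sn (period 5, group 14) vs Rb (period 5, group 1): the stated order agrees with the simple trend.
The exception is (B): Si's larger, more diffuse 3p orbitals accept an added electron slightly more readily than C's compact 2p.

(B)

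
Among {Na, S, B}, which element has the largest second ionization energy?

After 1 electron has been removed, what remains? Na⁺ is the bare [Ne] core; S⁺ still has 5 valence electrons; B⁺ still has 2 valence electrons.
Pulling an electron out of a noble-gas core costs far more than removing a remaining valence electron, so Na sits at the high end of IE_2.
Valence configurations: S⁺ [Ne]3s²3p³, B⁺ [He]2s².
The numbers (kJ/mol): Na 4562, S 2252, B 2427.
So the second ionization energies run S < B < Na.

Na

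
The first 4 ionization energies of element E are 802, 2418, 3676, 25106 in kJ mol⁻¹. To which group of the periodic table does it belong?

Group 13

Look for the largest jump between consecutive ionization energies: IE4/IE3 ≈ 6.8, far larger than any earlier ratio.
That jump marks the point where a core electron is being removed. So the atom has 3 valence electrons.
A main-group element with 3 valence electrons is in group 13.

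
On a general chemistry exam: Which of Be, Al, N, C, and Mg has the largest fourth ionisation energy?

The fourth ionization energy removes an electron from the +3 ion. For each element: Be³⁺ is already 1 electron into the core; Al³⁺ is the bare [Ne] core; N³⁺ still has 2 valence electrons; C³⁺ still has 1 valence electron; Mg³⁺ is already 1 electron into the core.
Breaking into a closed-shell core is much more expensive than removing a leftover valence electron — Mg, Al and Be have the largest IE_4 here.
Valence configurations: N³⁺ [He]2s², C³⁺ [He]2s¹.
The numbers (kJ/mol): Be 21007, Al 11577, N 7475, C 6223, Mg 10543.
Hence IE_4: C < N < Mg < Al < Be.

Be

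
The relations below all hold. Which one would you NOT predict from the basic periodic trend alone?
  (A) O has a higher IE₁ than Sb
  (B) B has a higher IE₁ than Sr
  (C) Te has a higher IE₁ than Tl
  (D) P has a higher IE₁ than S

The general trend: IE₁ increases across a period and decreases down a group.
(A) O (period 2, group 16) vs Sb (period 5, group 15): the stated order agrees with the simple trend.
(B) B (period 2, group 13) vs Sr (period 5, group 2): the stated order agrees with the simple trend.
(C) Te (period 5, group 16) vs Tl (period 6, group 13): the stated order agrees with the simple trend.
(D) P (period 3, group 15) vs S (period 3, group 16): the stated order contradicts the simple trend.
The exception is (D): S (3p⁴) ionizes more easily than half-filled P (3p³) because the paired 3p electron in S is pushed out by e⁻–e⁻ repulsion.

(D)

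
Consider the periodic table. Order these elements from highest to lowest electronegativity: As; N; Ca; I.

N > I > As > Ca

N is in period 2, group 15; Ca is in period 4, group 2; As is in period 4, group 15; I is in period 5, group 17.
EN rises left→right (higher Z_eff, smaller atoms) and falls top→bottom (larger, more shielded atoms).
These span different periods and groups, so the two trends combine.
As > Ca: both are in period 4; the period trend gives As the larger value.
I > As: period and group pull opposite ways; the across-period shift dominates (2.66 vs 2.18).
N > I: the two effects oppose for this pair; the down-group effect wins (3.04 vs 2.66).
Approximate values (Pauling): N 3.04, Ca 1.00, As 2.18, I 2.66.
So from highest to lowest: N > I > As > Ca.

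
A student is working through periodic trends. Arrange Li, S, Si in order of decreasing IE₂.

Li > S > Si

After 1 electron has been removed, what remains? Li⁺ is the bare [He] core; S⁺ still has 5 valence electrons; Si⁺ still has 3 valence electrons.
Core electrons are held far more tightly than valence electrons, so Li tops the IE_2 order.
Valence configurations: S⁺ [Ne]3s²3p³, Si⁺ [Ne]3s²3p¹.
Tabulated IE_2 (kJ/mol): Li 7298, S 2252, Si 1577.
Putting it together, IE_2: Si < S < Li.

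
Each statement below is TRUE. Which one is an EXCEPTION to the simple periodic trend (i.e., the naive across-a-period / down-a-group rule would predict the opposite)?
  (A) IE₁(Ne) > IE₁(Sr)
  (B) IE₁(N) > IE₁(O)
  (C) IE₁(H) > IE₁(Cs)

(B)

The general trend: IE₁ increases across a period and decreases down a group.
(A) Ne (period 2, group 18) vs Sr (period 5, group 2): the stated order agrees with the simple trend.
(B) N (period 2, group 15) vs O (period 2, group 16): the stated order contradicts the simple trend.
(C) H (period 1, group 1) vs Cs (period 6, group 1): the stated order agrees with the simple trend.
The exception is (B): pairing an electron in O's 2p⁴ costs repulsion energy, so O ionizes more easily than half-filled N (2p³).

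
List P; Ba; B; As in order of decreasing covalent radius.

Ba, As, P, B

B is in period 2, group 13; P is in period 3, group 15; As is in period 4, group 15; Ba is in period 6, group 2.
Radius decreases left→right (rising Z_eff, same n) and increases top→bottom (higher n).
Here both period and group differ, so the two effects have to be weighed against each other.
P > B: the two effects oppose for this pair; the down-group effect wins (111 vs 85 pm).
As > P: they share group 15; the group trend gives As the larger value.
Ba > As: relative to As, both the across-period and down-group shifts push Ba's atomic radius up.
For reference (pm): B 85, P 111, As 121, Ba 196.
So from largest to smallest: Ba > As > P > B.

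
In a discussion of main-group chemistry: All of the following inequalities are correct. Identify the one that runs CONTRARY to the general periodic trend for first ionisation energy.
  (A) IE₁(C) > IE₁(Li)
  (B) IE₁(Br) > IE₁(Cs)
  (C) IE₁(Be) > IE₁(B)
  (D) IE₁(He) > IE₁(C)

The general trend: first ionisation energy increases across a period and decreases down a group.
(A) C (period 2, group 14) vs Li (period 2, group 1): the stated order agrees with the simple trend.
(B) Br (period 4, group 17) vs Cs (period 6, group 1): the stated order agrees with the simple trend.
(C) Be (period 2, group 2) vs B (period 2, group 13): the stated order contradicts the simple trend.
(D) He (period 1, group 18) vs C (period 2, group 14): the stated order agrees with the simple trend.
The exception is (C): removing B's lone 2p electron is easier than breaking Be's filled 2s².

(C)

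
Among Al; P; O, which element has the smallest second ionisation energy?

Al

After 1 electron has been removed, what remains? Al⁺ still has 2 valence electrons; P⁺ still has 4 valence electrons; O⁺ still has 5 valence electrons.
All are still removing valence electrons, so compare the +1 ions as you would atoms: IE_2 generally rises across a period (higher Z_eff) and falls down a group (larger shell), subject to the usual subshell exceptions.
Valence configurations: Al⁺ [Ne]3s², P⁺ [Ne]3s²3p², O⁺ [He]2s²2p³.
Approximate IE_2 values (kJ/mol): Al 1817, P 1907, O 3388.
Putting it together, IE_2: Al < P < O.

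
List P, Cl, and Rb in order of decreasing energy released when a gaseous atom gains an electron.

P is in period 3, group 15; Cl is in period 3, group 17; Rb is in period 5, group 1.
Electron affinity generally becomes more exothermic across a period toward the halogens and less exothermic down a group.
These span different periods and groups, so the two trends combine.
P > Rb: both effects reinforce here, so P is clearly the higher of the two.
Cl > P: both are in period 3; the period trend gives Cl the larger value.
Tabulated electron affinity (kJ/mol): P 72, Cl 349, Rb 47.
So from highest to lowest: Cl > P > Rb.

Cl > P > Rb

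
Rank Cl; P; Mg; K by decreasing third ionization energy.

Mg > K > Cl > P

Consider each +2 ion: Cl²⁺ still has 5 valence electrons; P²⁺ still has 3 valence electrons; Mg²⁺ is the bare [Ne] core; K²⁺ is already 1 electron into the core.
Core electrons are held far more tightly than valence electrons, so K and Mg top the IE_3 order.
Valence configurations: Cl²⁺ [Ne]3s²3p³, P²⁺ [Ne]3s²3p¹.
Tabulated IE_3 (kJ/mol): Cl 3822, P 2914, Mg 7733, K 4420.
So the third ionization energies run P < Cl < K < Mg.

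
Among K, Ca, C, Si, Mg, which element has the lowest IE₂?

The second ionization energy removes an electron from the +1 ion. For each element: K⁺ is the bare [Ar] core; Ca⁺ still has 1 valence electron; C⁺ still has 3 valence electrons; Si⁺ still has 3 valence electrons; Mg⁺ still has 1 valence electron.
Breaking into a closed-shell core is much more expensive than removing a leftover valence electron — K has the largest IE_2 here.
Valence configurations: Ca⁺ [Ar]4s¹, C⁺ [He]2s²2p¹, Si⁺ [Ne]3s²3p¹, Mg⁺ [Ne]3s¹.
The numbers (kJ/mol): K 3052, Ca 1145, C 2353, Si 1577, Mg 1451.
So the second ionization energies run Ca < Mg < Si < C < K.

Ca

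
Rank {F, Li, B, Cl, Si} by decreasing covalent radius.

Li > Si > Cl > B > F

Radius decreases left→right (rising Z_eff, same n) and increases top→bottom (higher n).
Neither a single period nor a single group — weigh both effects.
B > F: B lies to the left of F in period 2, so the across-period effect alone puts B larger.
Cl > B: the two effects oppose for this pair; the down-group effect wins (99 vs 85 pm).
Si > Cl: both are in period 3; the period trend gives Si the larger value.
Li > Si: the two effects oppose for this pair; the across-period effect wins (133 vs 116 pm).
Tabulated atomic radius (pm): Li 133, B 85, F 64, Si 116, Cl 99.
So from largest to smallest: Li > Si > Cl > B > F.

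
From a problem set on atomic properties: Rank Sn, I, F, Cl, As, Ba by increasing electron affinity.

Ba, As, Sn, I, F, Cl

F is in period 2, group 17; Cl is in period 3, group 17; As is in period 4, group 15; Sn is in period 5, group 14; I is in period 5, group 17; Ba is in period 6, group 2.
EA tends to increase across a period and decrease down a group, though the pattern is less regular than for IE or radius.
These span different periods and groups, so the two trends combine.
As > Ba: both effects reinforce here, so As is clearly the higher of the two.
Sn > As: this pair runs against the simple trend — see the exception note.
I > Sn: I lies to the right of Sn in period 5, so the across-period effect alone puts I higher.
F > I: F sits above I in group 17, so the down-group effect alone puts F higher.
Cl > F: this pair runs against the simple trend — see the exception note.
Note the exception: Sn has a higher electron affinity than As, contrary to the simple trend — adding an electron to As's half-filled np³ subshell costs electron-pairing energy.
Note the exception: Cl has a higher electron affinity than F, contrary to the simple trend — F's small 2p subshell makes the incoming electron feel strong e⁻–e⁻ repulsion, so Cl actually releases more energy on gaining an electron.
For reference (kJ/mol): F 328, Cl 349, As 78, Sn 107, I 295, Ba 14.
So from lowest to highest: Ba < As < Sn < I < F < Cl.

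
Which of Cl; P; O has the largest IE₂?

O

Consider each +1 ion: Cl⁺ still has 6 valence electrons; P⁺ still has 4 valence electrons; O⁺ still has 5 valence electrons.
All are still removing valence electrons, so compare the +1 ions as you would atoms: IE_2 generally rises across a period (higher Z_eff) and falls down a group (larger shell), subject to the usual subshell exceptions.
Valence configurations: Cl⁺ [Ne]3s²3p⁴, P⁺ [Ne]3s²3p², O⁺ [He]2s²2p³.
Tabulated IE_2 (kJ/mol): Cl 2298, P 1907, O 3388.
So the second ionization energies run P < Cl < O.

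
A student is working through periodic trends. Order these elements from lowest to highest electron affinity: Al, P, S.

Al, P, S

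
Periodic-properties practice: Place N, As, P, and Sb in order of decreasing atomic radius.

Sb, As, P, N

N is in period 2, group 15; P is in period 3, group 15; As is in period 4, group 15; Sb is in period 5, group 15.
Radius decreases left→right (rising Z_eff, same n) and increases top→bottom (higher n).
All are in group 15, so atomic radius increases down the group.
So from largest to smallest: Sb > As > P > N.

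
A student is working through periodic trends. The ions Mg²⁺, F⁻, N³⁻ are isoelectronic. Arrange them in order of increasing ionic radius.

Mg²⁺ < F⁻ < N³⁻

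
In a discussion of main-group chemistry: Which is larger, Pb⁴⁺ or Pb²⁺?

Pb²⁺

Both ions have Z = 82 protons, but Pb⁴⁺ has lost more electrons, so its remaining electrons feel a larger effective nuclear charge per electron and are pulled in more tightly.
Higher positive charge → smaller ion, so Pb²⁺ > Pb⁴⁺.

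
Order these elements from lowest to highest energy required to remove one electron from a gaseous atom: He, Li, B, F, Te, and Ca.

He is in period 1, group 18; Li is in period 2, group 1; B is in period 2, group 13; F is in period 2, group 17; Ca is in period 4, group 2; Te is in period 5, group 16.
Across a period the outer electron is held more tightly (higher IE₁); down a group it sits in a higher shell, more shielded, and comes off more easily.
These span different periods and groups, so the two trends combine.
Ca > Li: period and group pull opposite ways; the across-period shift dominates (590 vs 520 kJ/mol).
B > Ca: relative to Ca, both the across-period and down-group shifts push B's first ionization energy up.
Te > B: the two effects oppose for this pair; the across-period effect wins (869 vs 801 kJ/mol).
F > Te: relative to Te, both the across-period and down-group shifts push F's first ionization energy up.
He > F: both effects reinforce here, so He is clearly the higher of the two.
Tabulated first ionization energy (kJ/mol): He 2372, Li 520, B 801, F 1681, Ca 590, Te 869.
So from lowest to highest: Li < Ca < B < Te < F < He.

Li, Ca, B, Te, F, He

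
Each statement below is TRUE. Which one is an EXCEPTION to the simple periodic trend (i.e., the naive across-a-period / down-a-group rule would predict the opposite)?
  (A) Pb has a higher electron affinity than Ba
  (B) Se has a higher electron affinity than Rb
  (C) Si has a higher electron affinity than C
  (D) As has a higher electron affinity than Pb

The general trend: electron affinity increases across a period and decreases down a group.
(A) Pb (period 6, group 14) vs Ba (period 6, group 2): the stated order agrees with the simple trend.
(B) Se (period 4, group 16) vs Rb (period 5, group 1): the stated order agrees with the simple trend.
(C) Si (period 3, group 14) vs C (period 2, group 14): the stated order contradicts the simple trend.
(D) As (period 4, group 15) vs Pb (period 6, group 14): the stated order agrees with the simple trend.
The exception is (C): Si's larger, more diffuse 3p orbitals accept an added electron slightly more readily than C's compact 2p.

(C)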